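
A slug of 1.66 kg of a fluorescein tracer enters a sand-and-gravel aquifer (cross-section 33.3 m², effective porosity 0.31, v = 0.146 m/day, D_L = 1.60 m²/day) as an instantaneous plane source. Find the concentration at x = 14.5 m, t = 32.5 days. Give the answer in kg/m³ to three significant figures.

For an instantaneous plane source, C(x,t) = M/(n_e·A·√(4πDt)) · exp(−(x−vt)²/(4Dt)), with n_e·A the pore (flow) area.
Plume center vt = 0.146 × 32.5 = 4.745 m, so the well at 14.5 m is 9.755 m downgradient of the peak.
√(4πDt) = 25.56 m, giving peak height M/(n_e·A·√(4πDt)) = 1.66/(0.31 × 33.3 × 25.56) = 0.006291 kg/m³.
(x−vt)²/(4Dt) = (9.755)²/(4 × 1.60 × 32.5) = 0.4575; exp(−0.4575) = 0.6329.
C = 0.006291 × 0.6329 = 0.00398 kg/m³.

0.00398 kg/m³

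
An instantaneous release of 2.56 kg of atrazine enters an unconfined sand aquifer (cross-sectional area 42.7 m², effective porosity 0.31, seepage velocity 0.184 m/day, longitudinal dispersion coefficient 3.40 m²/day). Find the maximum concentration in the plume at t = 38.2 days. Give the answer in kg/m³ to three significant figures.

The peak of an instantaneous 1D plume sits at x = vt; there the Gaussian factor is 1 and C_max = M/(n_e·A·√(4πDt)), where n_e·A is the pore area the mass is dissolved in.
√(4πDt) = √(4π × 3.40 × 38.2) = 40.40 m, so C_max = 2.56/(0.31 × 42.7 × 40.40) = 0.00479 kg/m³.

0.00479 kg/m³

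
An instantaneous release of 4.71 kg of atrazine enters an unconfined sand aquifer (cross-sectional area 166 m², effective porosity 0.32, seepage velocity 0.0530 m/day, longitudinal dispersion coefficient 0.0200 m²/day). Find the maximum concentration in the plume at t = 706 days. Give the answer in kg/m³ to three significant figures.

0.00666 kg/m³

The peak of an instantaneous 1D plume sits at x = vt; there the Gaussian factor is 1 and C_max = M/(n_e·A·√(4πDt)), where n_e·A is the pore area the mass is dissolved in.
√(4πDt) = √(4π × 0.0200 × 706) = 13.32 m, so C_max = 4.71/(0.32 × 166 × 13.32) = 0.00666 kg/m³.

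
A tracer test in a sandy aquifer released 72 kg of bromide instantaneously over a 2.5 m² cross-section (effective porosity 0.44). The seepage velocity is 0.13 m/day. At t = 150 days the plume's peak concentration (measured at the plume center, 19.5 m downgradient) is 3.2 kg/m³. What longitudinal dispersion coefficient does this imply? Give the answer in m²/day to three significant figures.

At the plume center C_max = M/(n_e·A·√(4πDt)), so D = M²/(4πt·(n_e·A·C_max)²).
n_e·A·C_max = 0.44 × 2.5 × 3.2 = 3.520 kg/m.
D = 72²/(4π × 150 × 3.520²) = 0.222 m²/day.

0.222 m²/day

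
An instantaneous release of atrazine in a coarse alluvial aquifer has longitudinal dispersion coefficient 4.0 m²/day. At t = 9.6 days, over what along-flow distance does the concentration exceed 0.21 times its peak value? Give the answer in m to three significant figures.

The plume is Gaussian with σ = √(2Dt) = √(2 × 4.0 × 9.6) = 8.764 m.
C/C_peak = exp(−Δx²/(2σ²)) = 0.21 ⇒ Δx = σ·√(−2 ln 0.21) = 8.764 × 1.767 = 15.49 m.
Width = 2Δx = 31.0 m.

31.0 m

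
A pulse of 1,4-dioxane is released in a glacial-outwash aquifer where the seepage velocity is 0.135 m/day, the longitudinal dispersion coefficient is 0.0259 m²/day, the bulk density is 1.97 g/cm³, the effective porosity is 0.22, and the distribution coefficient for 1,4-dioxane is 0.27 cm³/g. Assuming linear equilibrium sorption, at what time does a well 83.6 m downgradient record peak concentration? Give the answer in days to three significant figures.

2110 days

Retardation factor R = 1 + ρ_b·K_d/n = 1 + 1.97 × 0.27/0.22 = 3.418.
Sorption retards both mechanisms: v_R = v/R = 0.03950 m/day, D_R = D/R = 0.007578 m²/day.
Peak time from v_R²t² + 2D_R t − x² = 0: t = (√(D_R² + v_R²x²) − D_R)/v_R².
√(D_R² + v_R²x²) = √(0.007578² + 0.03950² × 83.6²) = 3.302; v_R² = 0.001560.
t = (3.302 − 0.007578)/0.001560 = 2110 days.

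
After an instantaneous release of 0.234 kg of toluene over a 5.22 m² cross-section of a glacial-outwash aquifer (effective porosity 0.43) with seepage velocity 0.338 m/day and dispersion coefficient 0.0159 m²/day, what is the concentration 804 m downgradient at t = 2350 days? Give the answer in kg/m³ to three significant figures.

For an instantaneous plane source, C(x,t) = M/(n_e·A·√(4πDt)) · exp(−(x−vt)²/(4Dt)), with n_e·A the pore (flow) area.
Plume center vt = 0.338 × 2350 = 794.3 m, so the well at 804 m is 9.7 m downgradient of the peak.
√(4πDt) = 21.67 m, giving peak height M/(n_e·A·√(4πDt)) = 0.234/(0.43 × 5.22 × 21.67) = 0.004811 kg/m³.
(x−vt)²/(4Dt) = (9.7)²/(4 × 0.0159 × 2350) = 0.6295; exp(−0.6295) = 0.5329.
C = 0.004811 × 0.5329 = 0.00256 kg/m³.

0.00256 kg/m³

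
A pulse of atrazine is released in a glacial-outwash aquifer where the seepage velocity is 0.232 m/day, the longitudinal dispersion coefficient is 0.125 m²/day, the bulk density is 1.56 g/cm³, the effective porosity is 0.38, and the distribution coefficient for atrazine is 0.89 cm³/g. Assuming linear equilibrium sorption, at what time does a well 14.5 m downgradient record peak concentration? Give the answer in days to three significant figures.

Retardation factor R = 1 + ρ_b·K_d/n = 1 + 1.56 × 0.89/0.38 = 4.654.
Sorption retards both mechanisms: v_R = v/R = 0.04985 m/day, D_R = D/R = 0.02686 m²/day.
Peak time from v_R²t² + 2D_R t − x² = 0: t = (√(D_R² + v_R²x²) − D_R)/v_R².
√(D_R² + v_R²x²) = √(0.02686² + 0.04985² × 14.5²) = 0.7233; v_R² = 0.002485.
t = (0.7233 − 0.02686)/0.002485 = 280 days.

280 days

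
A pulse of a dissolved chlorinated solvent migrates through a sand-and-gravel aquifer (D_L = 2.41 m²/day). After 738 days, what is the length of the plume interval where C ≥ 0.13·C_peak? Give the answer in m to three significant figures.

The plume is Gaussian with σ = √(2Dt) = √(2 × 2.41 × 738) = 59.64 m.
C/C_peak = exp(−Δx²/(2σ²)) = 0.13 ⇒ Δx = σ·√(−2 ln 0.13) = 59.64 × 2.020 = 120.5 m.
Width = 2Δx = 241 m.

241 m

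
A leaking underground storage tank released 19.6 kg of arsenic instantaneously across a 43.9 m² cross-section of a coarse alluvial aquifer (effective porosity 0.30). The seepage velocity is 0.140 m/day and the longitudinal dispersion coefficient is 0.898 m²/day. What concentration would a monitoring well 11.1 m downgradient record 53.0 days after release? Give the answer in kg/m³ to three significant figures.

For an instantaneous plane source, C(x,t) = M/(n_e·A·√(4πDt)) · exp(−(x−vt)²/(4Dt)), with n_e·A the pore (flow) area.
Plume center vt = 0.140 × 53.0 = 7.42 m, so the well at 11.1 m is 3.68 m downgradient of the peak.
√(4πDt) = 24.46 m, giving peak height M/(n_e·A·√(4πDt)) = 19.6/(0.30 × 43.9 × 24.46) = 0.06084 kg/m³.
(x−vt)²/(4Dt) = (3.68)²/(4 × 0.898 × 53.0) = 0.07114; exp(−0.07114) = 0.9313.
C = 0.06084 × 0.9313 = 0.0567 kg/m³.

0.0567 kg/m³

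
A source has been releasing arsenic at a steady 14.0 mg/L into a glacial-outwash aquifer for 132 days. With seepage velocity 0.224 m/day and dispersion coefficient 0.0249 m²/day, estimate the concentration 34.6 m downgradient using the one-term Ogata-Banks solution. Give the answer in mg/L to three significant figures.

0.348 mg/L

For a continuous step input, C/C₀ ≈ ½·erfc((x−vt)/(2√(Dt))).
vt = 0.224 × 132 = 29.568 m and 2√(Dt) = 2√(0.0249 × 132) = 3.626 m.
Argument (x−vt)/(2√(Dt)) = (34.6 − 29.568)/3.626 = 1.388; ½·erfc(1.388) = 0.02483.
C = 14.0 × 0.02483 = 0.348 mg/L.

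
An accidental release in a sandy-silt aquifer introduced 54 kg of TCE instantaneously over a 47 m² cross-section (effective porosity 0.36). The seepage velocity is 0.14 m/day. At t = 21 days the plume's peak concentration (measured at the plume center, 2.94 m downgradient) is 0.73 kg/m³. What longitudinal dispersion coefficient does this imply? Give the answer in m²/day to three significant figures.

0.0724 m²/day

At the plume center C_max = M/(n_e·A·√(4πDt)), so D = M²/(4πt·(n_e·A·C_max)²).
n_e·A·C_max = 0.36 × 47 × 0.73 = 12.35 kg/m.
D = 54²/(4π × 21 × 12.35²) = 0.0724 m²/day.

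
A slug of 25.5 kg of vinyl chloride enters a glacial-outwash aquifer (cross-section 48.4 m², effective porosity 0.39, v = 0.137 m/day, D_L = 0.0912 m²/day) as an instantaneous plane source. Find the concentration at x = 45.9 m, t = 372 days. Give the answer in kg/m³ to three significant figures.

For an instantaneous plane source, C(x,t) = M/(n_e·A·√(4πDt)) · exp(−(x−vt)²/(4Dt)), with n_e·A the pore (flow) area.
Plume center vt = 0.137 × 372 = 50.964 m, so the well at 45.9 m is 5.064 m upgradient of the peak.
√(4πDt) = 20.65 m, giving peak height M/(n_e·A·√(4πDt)) = 25.5/(0.39 × 48.4 × 20.65) = 0.06542 kg/m³.
(x−vt)²/(4Dt) = (-5.064)²/(4 × 0.0912 × 372) = 0.1890; exp(−0.1890) = 0.8278.
C = 0.06542 × 0.8278 = 0.0542 kg/m³.

0.0542 kg/m³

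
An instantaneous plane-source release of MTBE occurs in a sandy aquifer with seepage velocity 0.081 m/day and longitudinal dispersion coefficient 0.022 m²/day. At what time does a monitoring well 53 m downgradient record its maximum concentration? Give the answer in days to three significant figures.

651 days

For the 1D instantaneous-source solution, setting ∂C/∂t = 0 at fixed x gives v²t² + 2Dt − x² = 0, so t = (√(D² + v²x²) − D)/v².
√(D² + v²x²) = √(0.022² + 0.081² × 53²) = 4.293; v² = 0.006561.
t = (4.293 − 0.022)/0.006561 = 651 days (vs. the pure-advection estimate x/v = 654 d).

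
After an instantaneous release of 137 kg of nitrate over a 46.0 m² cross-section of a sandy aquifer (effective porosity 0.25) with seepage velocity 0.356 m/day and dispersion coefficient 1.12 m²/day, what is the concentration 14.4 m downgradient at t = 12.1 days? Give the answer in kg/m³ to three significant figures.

For an instantaneous plane source, C(x,t) = M/(n_e·A·√(4πDt)) · exp(−(x−vt)²/(4Dt)), with n_e·A the pore (flow) area.
Plume center vt = 0.356 × 12.1 = 4.3076 m, so the well at 14.4 m is 10.0924 m downgradient of the peak.
√(4πDt) = 13.05 m, giving peak height M/(n_e·A·√(4πDt)) = 137/(0.25 × 46.0 × 13.05) = 0.9129 kg/m³.
(x−vt)²/(4Dt) = (10.0924)²/(4 × 1.12 × 12.1) = 1.879; exp(−1.879) = 0.1527.
C = 0.9129 × 0.1527 = 0.139 kg/m³.

0.139 kg/m³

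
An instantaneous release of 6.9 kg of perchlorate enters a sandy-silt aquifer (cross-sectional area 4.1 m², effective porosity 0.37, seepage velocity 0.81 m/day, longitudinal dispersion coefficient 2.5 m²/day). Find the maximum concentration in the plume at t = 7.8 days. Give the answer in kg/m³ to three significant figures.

The peak of an instantaneous 1D plume sits at x = vt; there the Gaussian factor is 1 and C_max = M/(n_e·A·√(4πDt)), where n_e·A is the pore area the mass is dissolved in.
√(4πDt) = √(4π × 2.5 × 7.8) = 15.65 m, so C_max = 6.9/(0.37 × 4.1 × 15.65) = 0.291 kg/m³.

0.291 kg/m³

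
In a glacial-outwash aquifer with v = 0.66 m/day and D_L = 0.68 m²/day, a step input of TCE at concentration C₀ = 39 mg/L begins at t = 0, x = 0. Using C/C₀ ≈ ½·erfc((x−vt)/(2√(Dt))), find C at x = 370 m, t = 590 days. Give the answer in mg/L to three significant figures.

For a continuous step input, C/C₀ ≈ ½·erfc((x−vt)/(2√(Dt))).
vt = 0.66 × 590 = 389.4 m and 2√(Dt) = 2√(0.68 × 590) = 40.06 m.
Argument (x−vt)/(2√(Dt)) = (370 − 389.4)/40.06 = -0.4843; ½·erfc(-0.4843) = 0.7533.
C = 39 × 0.7533 = 29.4 mg/L.

29.4 mg/L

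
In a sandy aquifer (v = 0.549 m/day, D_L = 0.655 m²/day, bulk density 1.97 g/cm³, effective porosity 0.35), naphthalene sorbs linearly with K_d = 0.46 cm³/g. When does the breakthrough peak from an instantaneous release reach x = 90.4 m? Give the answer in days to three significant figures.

Retardation factor R = 1 + ρ_b·K_d/n = 1 + 1.97 × 0.46/0.35 = 3.589.
Sorption retards both mechanisms: v_R = v/R = 0.1530 m/day, D_R = D/R = 0.1825 m²/day.
Peak time from v_R²t² + 2D_R t − x² = 0: t = (√(D_R² + v_R²x²) − D_R)/v_R².
√(D_R² + v_R²x²) = √(0.1825² + 0.1530² × 90.4²) = 13.83; v_R² = 0.02341.
t = (13.83 − 0.1825)/0.02341 = 583 days.

583 days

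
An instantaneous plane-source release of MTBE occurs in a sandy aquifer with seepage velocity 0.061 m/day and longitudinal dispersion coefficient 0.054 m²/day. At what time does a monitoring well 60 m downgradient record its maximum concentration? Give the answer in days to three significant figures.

969 days

For the 1D instantaneous-source solution, setting ∂C/∂t = 0 at fixed x gives v²t² + 2Dt − x² = 0, so t = (√(D² + v²x²) − D)/v².
√(D² + v²x²) = √(0.054² + 0.061² × 60²) = 3.660; v² = 0.003721.
t = (3.660 − 0.054)/0.003721 = 969 days (vs. the pure-advection estimate x/v = 984 d).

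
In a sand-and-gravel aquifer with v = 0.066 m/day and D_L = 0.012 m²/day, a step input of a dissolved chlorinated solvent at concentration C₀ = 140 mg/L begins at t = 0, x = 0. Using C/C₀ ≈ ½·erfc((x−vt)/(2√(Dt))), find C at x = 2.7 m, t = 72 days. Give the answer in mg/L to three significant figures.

For a continuous step input, C/C₀ ≈ ½·erfc((x−vt)/(2√(Dt))).
vt = 0.066 × 72 = 4.752 m and 2√(Dt) = 2√(0.012 × 72) = 1.859 m.
Argument (x−vt)/(2√(Dt)) = (2.7 − 4.752)/1.859 = -1.104; ½·erfc(-1.104) = 0.9408.
C = 140 × 0.9408 = 132 mg/L.

132 mg/L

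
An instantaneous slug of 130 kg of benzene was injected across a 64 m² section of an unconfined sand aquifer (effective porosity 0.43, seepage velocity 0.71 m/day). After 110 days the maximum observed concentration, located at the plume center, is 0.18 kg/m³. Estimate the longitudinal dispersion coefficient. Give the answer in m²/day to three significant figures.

At the plume center C_max = M/(n_e·A·√(4πDt)), so D = M²/(4πt·(n_e·A·C_max)²).
n_e·A·C_max = 0.43 × 64 × 0.18 = 4.954 kg/m.
D = 130²/(4π × 110 × 4.954²) = 0.498 m²/day.

0.498 m²/day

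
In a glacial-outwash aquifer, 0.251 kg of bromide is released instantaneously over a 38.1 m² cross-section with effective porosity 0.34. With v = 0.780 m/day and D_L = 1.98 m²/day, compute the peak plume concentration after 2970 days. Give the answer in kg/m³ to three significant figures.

7.13e-05 kg/m³

The peak of an instantaneous 1D plume sits at x = vt; there the Gaussian factor is 1 and C_max = M/(n_e·A·√(4πDt)), where n_e·A is the pore area the mass is dissolved in.
√(4πDt) = √(4π × 1.98 × 2970) = 271.8 m, so C_max = 0.251/(0.34 × 38.1 × 271.8) = 7.13e-05 kg/m³.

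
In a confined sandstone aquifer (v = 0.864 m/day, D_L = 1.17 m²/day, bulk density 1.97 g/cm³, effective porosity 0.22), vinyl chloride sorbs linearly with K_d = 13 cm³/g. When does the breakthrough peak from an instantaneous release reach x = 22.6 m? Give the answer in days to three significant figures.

2890 days

Retardation factor R = 1 + ρ_b·K_d/n = 1 + 1.97 × 13/0.22 = 117.4.
Sorption retards both mechanisms: v_R = v/R = 0.007359 m/day, D_R = D/R = 0.009966 m²/day.
Peak time from v_R²t² + 2D_R t − x² = 0: t = (√(D_R² + v_R²x²) − D_R)/v_R².
√(D_R² + v_R²x²) = √(0.009966² + 0.007359² × 22.6²) = 0.1666; v_R² = 5.415e-05.
t = (0.1666 − 0.009966)/5.415e-05 = 2890 days.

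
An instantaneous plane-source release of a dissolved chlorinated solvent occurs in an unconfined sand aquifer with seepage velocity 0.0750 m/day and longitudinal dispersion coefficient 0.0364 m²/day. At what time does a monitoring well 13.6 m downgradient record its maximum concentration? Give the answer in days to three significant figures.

175 days

For the 1D instantaneous-source solution, setting ∂C/∂t = 0 at fixed x gives v²t² + 2Dt − x² = 0, so t = (√(D² + v²x²) − D)/v².
√(D² + v²x²) = √(0.0364² + 0.0750² × 13.6²) = 1.021; v² = 0.005625.
t = (1.021 − 0.0364)/0.005625 = 175 days (vs. the pure-advection estimate x/v = 181 d).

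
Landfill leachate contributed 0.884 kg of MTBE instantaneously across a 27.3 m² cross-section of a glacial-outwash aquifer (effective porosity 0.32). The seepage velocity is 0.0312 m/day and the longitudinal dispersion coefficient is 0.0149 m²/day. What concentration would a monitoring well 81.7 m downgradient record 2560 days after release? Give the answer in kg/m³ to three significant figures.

0.00452 kg/m³

For an instantaneous plane source, C(x,t) = M/(n_e·A·√(4πDt)) · exp(−(x−vt)²/(4Dt)), with n_e·A the pore (flow) area.
Plume center vt = 0.0312 × 2560 = 79.872 m, so the well at 81.7 m is 1.828 m downgradient of the peak.
√(4πDt) = 21.89 m, giving peak height M/(n_e·A·√(4πDt)) = 0.884/(0.32 × 27.3 × 21.89) = 0.004623 kg/m³.
(x−vt)²/(4Dt) = (1.828)²/(4 × 0.0149 × 2560) = 0.02190; exp(−0.02190) = 0.9783.
C = 0.004623 × 0.9783 = 0.00452 kg/m³.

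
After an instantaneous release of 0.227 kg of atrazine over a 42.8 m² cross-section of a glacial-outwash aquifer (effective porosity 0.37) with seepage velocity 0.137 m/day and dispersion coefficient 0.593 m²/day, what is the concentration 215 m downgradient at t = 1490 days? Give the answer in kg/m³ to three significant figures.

0.000132 kg/m³

For an instantaneous plane source, C(x,t) = M/(n_e·A·√(4πDt)) · exp(−(x−vt)²/(4Dt)), with n_e·A the pore (flow) area.
Plume center vt = 0.137 × 1490 = 204.13 m, so the well at 215 m is 10.87 m downgradient of the peak.
√(4πDt) = 105.4 m, giving peak height M/(n_e·A·√(4πDt)) = 0.227/(0.37 × 42.8 × 105.4) = 0.0001360 kg/m³.
(x−vt)²/(4Dt) = (10.87)²/(4 × 0.593 × 1490) = 0.03343; exp(−0.03343) = 0.9671.
C = 0.0001360 × 0.9671 = 0.000132 kg/m³.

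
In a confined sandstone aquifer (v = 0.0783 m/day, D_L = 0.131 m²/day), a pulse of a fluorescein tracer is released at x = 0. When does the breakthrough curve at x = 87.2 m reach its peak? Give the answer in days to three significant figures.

1090 days

For the 1D instantaneous-source solution, setting ∂C/∂t = 0 at fixed x gives v²t² + 2Dt − x² = 0, so t = (√(D² + v²x²) − D)/v².
√(D² + v²x²) = √(0.131² + 0.0783² × 87.2²) = 6.829; v² = 0.00613089.
t = (6.829 − 0.131)/0.00613089 = 1090 days (vs. the pure-advection estimate x/v = 1110 d).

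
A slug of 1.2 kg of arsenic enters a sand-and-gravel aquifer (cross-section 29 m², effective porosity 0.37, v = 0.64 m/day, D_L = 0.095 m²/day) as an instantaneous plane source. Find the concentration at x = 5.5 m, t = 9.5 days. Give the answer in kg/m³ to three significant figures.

0.0303 kg/m³

For an instantaneous plane source, C(x,t) = M/(n_e·A·√(4πDt)) · exp(−(x−vt)²/(4Dt)), with n_e·A the pore (flow) area.
Plume center vt = 0.64 × 9.5 = 6.08 m, so the well at 5.5 m is 0.58 m upgradient of the peak.
√(4πDt) = 3.368 m, giving peak height M/(n_e·A·√(4πDt)) = 1.2/(0.37 × 29 × 3.368) = 0.03321 kg/m³.
(x−vt)²/(4Dt) = (-0.58)²/(4 × 0.095 × 9.5) = 0.09319; exp(−0.09319) = 0.9110.
C = 0.03321 × 0.9110 = 0.0303 kg/m³.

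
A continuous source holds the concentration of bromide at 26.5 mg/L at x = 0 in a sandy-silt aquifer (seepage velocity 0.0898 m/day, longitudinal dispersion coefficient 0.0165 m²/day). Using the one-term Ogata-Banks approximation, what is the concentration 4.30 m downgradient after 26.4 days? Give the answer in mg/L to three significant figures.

0.513 mg/L

For a continuous step input, C/C₀ ≈ ½·erfc((x−vt)/(2√(Dt))).
vt = 0.0898 × 26.4 = 2.37072 m and 2√(Dt) = 2√(0.0165 × 26.4) = 1.320 m.
Argument (x−vt)/(2√(Dt)) = (4.30 − 2.37072)/1.320 = 1.462; ½·erfc(1.462) = 0.01934.
C = 26.5 × 0.01934 = 0.513 mg/L.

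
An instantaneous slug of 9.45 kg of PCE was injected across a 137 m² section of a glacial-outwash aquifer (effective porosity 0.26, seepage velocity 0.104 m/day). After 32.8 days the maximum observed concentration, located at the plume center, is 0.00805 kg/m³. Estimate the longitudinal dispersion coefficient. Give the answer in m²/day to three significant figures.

2.64 m²/day

At the plume center C_max = M/(n_e·A·√(4πDt)), so D = M²/(4πt·(n_e·A·C_max)²).
n_e·A·C_max = 0.26 × 137 × 0.00805 = 0.2867 kg/m.
D = 9.45²/(4π × 32.8 × 0.2867²) = 2.64 m²/day.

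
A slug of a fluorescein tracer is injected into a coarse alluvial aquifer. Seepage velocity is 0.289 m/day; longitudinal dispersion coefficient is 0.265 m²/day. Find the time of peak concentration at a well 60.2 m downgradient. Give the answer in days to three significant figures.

205 days

For the 1D instantaneous-source solution, setting ∂C/∂t = 0 at fixed x gives v²t² + 2Dt − x² = 0, so t = (√(D² + v²x²) − D)/v².
√(D² + v²x²) = √(0.265² + 0.289² × 60.2²) = 17.40; v² = 0.083521.
t = (17.40 − 0.265)/0.083521 = 205 days (vs. the pure-advection estimate x/v = 208 d).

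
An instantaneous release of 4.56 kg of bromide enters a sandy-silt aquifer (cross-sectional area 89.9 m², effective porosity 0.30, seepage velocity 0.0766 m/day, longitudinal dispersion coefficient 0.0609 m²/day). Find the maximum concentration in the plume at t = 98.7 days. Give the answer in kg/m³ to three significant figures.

0.0195 kg/m³

The peak of an instantaneous 1D plume sits at x = vt; there the Gaussian factor is 1 and C_max = M/(n_e·A·√(4πDt)), where n_e·A is the pore area the mass is dissolved in.
√(4πDt) = √(4π × 0.0609 × 98.7) = 8.691 m, so C_max = 4.56/(0.30 × 89.9 × 8.691) = 0.0195 kg/m³.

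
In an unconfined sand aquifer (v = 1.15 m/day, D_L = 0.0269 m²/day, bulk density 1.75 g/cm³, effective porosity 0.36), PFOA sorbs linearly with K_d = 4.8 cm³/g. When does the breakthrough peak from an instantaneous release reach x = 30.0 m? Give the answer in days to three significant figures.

634 days

Retardation factor R = 1 + ρ_b·K_d/n = 1 + 1.75 × 4.8/0.36 = 24.33.
Sorption retards both mechanisms: v_R = v/R = 0.04727 m/day, D_R = D/R = 0.001106 m²/day.
Peak time from v_R²t² + 2D_R t − x² = 0: t = (√(D_R² + v_R²x²) − D_R)/v_R².
√(D_R² + v_R²x²) = √(0.001106² + 0.04727² × 30.0²) = 1.418; v_R² = 0.002234.
t = (1.418 − 0.001106)/0.002234 = 634 days.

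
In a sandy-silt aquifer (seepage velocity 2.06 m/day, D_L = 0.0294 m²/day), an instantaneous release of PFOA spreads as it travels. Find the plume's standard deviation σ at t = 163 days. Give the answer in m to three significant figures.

Dispersive spreading gives a Gaussian with σ² = 2Dt; advection only shifts the center.
σ = √(2 × 0.0294 × 163) = 3.10 m.

3.10 m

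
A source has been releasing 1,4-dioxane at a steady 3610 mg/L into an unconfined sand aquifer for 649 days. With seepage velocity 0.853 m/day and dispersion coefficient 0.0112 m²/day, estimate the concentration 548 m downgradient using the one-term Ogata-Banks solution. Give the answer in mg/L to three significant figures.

For a continuous step input, C/C₀ ≈ ½·erfc((x−vt)/(2√(Dt))).
vt = 0.853 × 649 = 553.597 m and 2√(Dt) = 2√(0.0112 × 649) = 5.392 m.
Argument (x−vt)/(2√(Dt)) = (548 − 553.597)/5.392 = -1.038; ½·erfc(-1.038) = 0.9289.
C = 3610 × 0.9289 = 3350 mg/L.

3350 mg/L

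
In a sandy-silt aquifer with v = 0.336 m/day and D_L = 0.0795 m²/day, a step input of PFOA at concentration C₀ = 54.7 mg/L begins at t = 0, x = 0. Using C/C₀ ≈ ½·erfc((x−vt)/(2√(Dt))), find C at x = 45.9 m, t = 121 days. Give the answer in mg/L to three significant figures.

For a continuous step input, C/C₀ ≈ ½·erfc((x−vt)/(2√(Dt))).
vt = 0.336 × 121 = 40.656 m and 2√(Dt) = 2√(0.0795 × 121) = 6.203 m.
Argument (x−vt)/(2√(Dt)) = (45.9 − 40.656)/6.203 = 0.8454; ½·erfc(0.8454) = 0.1159.
C = 54.7 × 0.1159 = 6.34 mg/L.

6.34 mg/L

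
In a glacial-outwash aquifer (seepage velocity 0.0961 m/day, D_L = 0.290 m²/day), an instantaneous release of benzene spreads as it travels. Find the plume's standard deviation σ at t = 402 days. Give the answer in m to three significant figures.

15.3 m

Dispersive spreading gives a Gaussian with σ² = 2Dt; advection only shifts the center.
σ = √(2 × 0.290 × 402) = 15.3 m.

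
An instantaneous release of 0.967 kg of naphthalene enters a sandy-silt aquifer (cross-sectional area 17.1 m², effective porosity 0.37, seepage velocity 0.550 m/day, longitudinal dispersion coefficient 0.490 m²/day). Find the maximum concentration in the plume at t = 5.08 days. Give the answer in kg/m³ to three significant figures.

The peak of an instantaneous 1D plume sits at x = vt; there the Gaussian factor is 1 and C_max = M/(n_e·A·√(4πDt)), where n_e·A is the pore area the mass is dissolved in.
√(4πDt) = √(4π × 0.490 × 5.08) = 5.593 m, so C_max = 0.967/(0.37 × 17.1 × 5.593) = 0.0273 kg/m³.

0.0273 kg/m³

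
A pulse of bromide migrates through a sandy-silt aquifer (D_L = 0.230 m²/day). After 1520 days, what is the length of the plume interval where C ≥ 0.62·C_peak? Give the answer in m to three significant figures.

51.7 m

The plume is Gaussian with σ = √(2Dt) = √(2 × 0.230 × 1520) = 26.44 m.
C/C_peak = exp(−Δx²/(2σ²)) = 0.62 ⇒ Δx = σ·√(−2 ln 0.62) = 26.44 × 0.9778 = 25.85 m.
Width = 2Δx = 51.7 m.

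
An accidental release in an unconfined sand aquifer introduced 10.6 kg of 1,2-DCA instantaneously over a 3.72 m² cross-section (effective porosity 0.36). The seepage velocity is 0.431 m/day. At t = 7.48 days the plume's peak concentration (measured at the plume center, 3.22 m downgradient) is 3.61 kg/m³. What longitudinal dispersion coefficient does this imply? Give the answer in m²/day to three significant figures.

At the plume center C_max = M/(n_e·A·√(4πDt)), so D = M²/(4πt·(n_e·A·C_max)²).
n_e·A·C_max = 0.36 × 3.72 × 3.61 = 4.835 kg/m.
D = 10.6²/(4π × 7.48 × 4.835²) = 0.0511 m²/day.

0.0511 m²/day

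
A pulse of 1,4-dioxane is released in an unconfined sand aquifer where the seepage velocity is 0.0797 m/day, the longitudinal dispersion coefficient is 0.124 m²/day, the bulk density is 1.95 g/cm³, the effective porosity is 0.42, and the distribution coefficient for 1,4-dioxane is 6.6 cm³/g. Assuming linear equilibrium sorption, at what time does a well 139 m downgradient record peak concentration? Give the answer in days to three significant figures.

Retardation factor R = 1 + ρ_b·K_d/n = 1 + 1.95 × 6.6/0.42 = 31.64.
Sorption retards both mechanisms: v_R = v/R = 0.002519 m/day, D_R = D/R = 0.003919 m²/day.
Peak time from v_R²t² + 2D_R t − x² = 0: t = (√(D_R² + v_R²x²) − D_R)/v_R².
√(D_R² + v_R²x²) = √(0.003919² + 0.002519² × 139²) = 0.3502; v_R² = 6.345e-06.
t = (0.3502 − 0.003919)/6.345e-06 = 54600 days.

54600 days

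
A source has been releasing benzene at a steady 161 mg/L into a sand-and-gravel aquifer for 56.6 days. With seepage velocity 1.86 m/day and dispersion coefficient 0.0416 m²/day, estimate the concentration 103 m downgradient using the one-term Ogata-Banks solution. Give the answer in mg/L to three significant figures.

For a continuous step input, C/C₀ ≈ ½·erfc((x−vt)/(2√(Dt))).
vt = 1.86 × 56.6 = 105.276 m and 2√(Dt) = 2√(0.0416 × 56.6) = 3.069 m.
Argument (x−vt)/(2√(Dt)) = (103 − 105.276)/3.069 = -0.7416; ½·erfc(-0.7416) = 0.8529.
C = 161 × 0.8529 = 137 mg/L.

137 mg/L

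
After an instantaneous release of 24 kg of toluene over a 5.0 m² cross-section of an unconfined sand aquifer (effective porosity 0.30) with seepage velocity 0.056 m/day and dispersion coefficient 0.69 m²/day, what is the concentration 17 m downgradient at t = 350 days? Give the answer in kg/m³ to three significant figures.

For an instantaneous plane source, C(x,t) = M/(n_e·A·√(4πDt)) · exp(−(x−vt)²/(4Dt)), with n_e·A the pore (flow) area.
Plume center vt = 0.056 × 350 = 19.6 m, so the well at 17 m is 2.6 m upgradient of the peak.
√(4πDt) = 55.09 m, giving peak height M/(n_e·A·√(4πDt)) = 24/(0.30 × 5.0 × 55.09) = 0.2904 kg/m³.
(x−vt)²/(4Dt) = (-2.6)²/(4 × 0.69 × 350) = 0.006998; exp(−0.006998) = 0.9930.
C = 0.2904 × 0.9930 = 0.288 kg/m³.

0.288 kg/m³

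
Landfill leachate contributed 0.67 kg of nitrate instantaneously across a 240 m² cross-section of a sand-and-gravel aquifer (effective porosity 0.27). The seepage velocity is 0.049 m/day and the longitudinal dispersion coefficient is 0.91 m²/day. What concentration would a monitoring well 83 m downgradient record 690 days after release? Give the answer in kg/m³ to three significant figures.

For an instantaneous plane source, C(x,t) = M/(n_e·A·√(4πDt)) · exp(−(x−vt)²/(4Dt)), with n_e·A the pore (flow) area.
Plume center vt = 0.049 × 690 = 33.81 m, so the well at 83 m is 49.19 m downgradient of the peak.
√(4πDt) = 88.83 m, giving peak height M/(n_e·A·√(4πDt)) = 0.67/(0.27 × 240 × 88.83) = 0.0001164 kg/m³.
(x−vt)²/(4Dt) = (49.19)²/(4 × 0.91 × 690) = 0.9634; exp(−0.9634) = 0.3816.
C = 0.0001164 × 0.3816 = 4.44e-05 kg/m³.

4.44e-05 kg/m³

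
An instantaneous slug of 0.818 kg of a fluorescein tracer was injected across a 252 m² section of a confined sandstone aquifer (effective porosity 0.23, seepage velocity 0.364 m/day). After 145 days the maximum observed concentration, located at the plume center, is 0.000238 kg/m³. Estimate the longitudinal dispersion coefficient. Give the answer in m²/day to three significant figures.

1.93 m²/day

At the plume center C_max = M/(n_e·A·√(4πDt)), so D = M²/(4πt·(n_e·A·C_max)²).
n_e·A·C_max = 0.23 × 252 × 0.000238 = 0.01379 kg/m.
D = 0.818²/(4π × 145 × 0.01379²) = 1.93 m²/day.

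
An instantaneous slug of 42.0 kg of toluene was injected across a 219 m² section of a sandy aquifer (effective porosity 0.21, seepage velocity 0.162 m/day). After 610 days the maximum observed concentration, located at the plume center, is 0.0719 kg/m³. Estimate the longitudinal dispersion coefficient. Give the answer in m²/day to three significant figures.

0.0210 m²/day

At the plume center C_max = M/(n_e·A·√(4πDt)), so D = M²/(4πt·(n_e·A·C_max)²).
n_e·A·C_max = 0.21 × 219 × 0.0719 = 3.307 kg/m.
D = 42.0²/(4π × 610 × 3.307²) = 0.0210 m²/day.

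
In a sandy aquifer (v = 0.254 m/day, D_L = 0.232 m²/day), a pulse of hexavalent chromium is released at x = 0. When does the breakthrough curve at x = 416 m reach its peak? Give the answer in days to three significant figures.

1630 days

For the 1D instantaneous-source solution, setting ∂C/∂t = 0 at fixed x gives v²t² + 2Dt − x² = 0, so t = (√(D² + v²x²) − D)/v².
√(D² + v²x²) = √(0.232² + 0.254² × 416²) = 105.7; v² = 0.064516.
t = (105.7 − 0.232)/0.064516 = 1630 days (vs. the pure-advection estimate x/v = 1640 d).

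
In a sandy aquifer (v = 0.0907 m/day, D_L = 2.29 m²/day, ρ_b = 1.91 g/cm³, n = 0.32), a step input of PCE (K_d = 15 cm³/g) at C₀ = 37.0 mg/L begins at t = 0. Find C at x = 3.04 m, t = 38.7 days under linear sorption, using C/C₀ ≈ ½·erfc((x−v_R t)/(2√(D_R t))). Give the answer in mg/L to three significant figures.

Retardation factor R = 1 + ρ_b·K_d/n = 1 + 1.91 × 15/0.32 = 90.53.
Sorption retards both mechanisms: v_R = v/R = 0.001002 m/day, D_R = D/R = 0.02530 m²/day.
v_R·t = 0.001002 × 38.7 = 0.0387774 m; 2√(D_R t) = 1.979 m; argument = (3.04 − 0.0387774)/1.979 = 1.517.
C = C₀ × ½·erfc(1.517) = 37.0 × 0.01596 = 0.591 mg/L.

0.591 mg/L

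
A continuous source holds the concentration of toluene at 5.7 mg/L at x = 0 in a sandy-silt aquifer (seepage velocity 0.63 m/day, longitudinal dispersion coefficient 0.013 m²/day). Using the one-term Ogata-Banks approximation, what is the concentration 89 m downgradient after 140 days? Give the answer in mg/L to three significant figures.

1.92 mg/L

For a continuous step input, C/C₀ ≈ ½·erfc((x−vt)/(2√(Dt))).
vt = 0.63 × 140 = 88.2 m and 2√(Dt) = 2√(0.013 × 140) = 2.698 m.
Argument (x−vt)/(2√(Dt)) = (89 − 88.2)/2.698 = 0.2965; ½·erfc(0.2965) = 0.3375.
C = 5.7 × 0.3375 = 1.92 mg/L.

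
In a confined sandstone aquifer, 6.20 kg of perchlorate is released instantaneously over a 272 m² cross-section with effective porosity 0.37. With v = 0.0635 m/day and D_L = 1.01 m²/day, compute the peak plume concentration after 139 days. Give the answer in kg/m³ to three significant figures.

The peak of an instantaneous 1D plume sits at x = vt; there the Gaussian factor is 1 and C_max = M/(n_e·A·√(4πDt)), where n_e·A is the pore area the mass is dissolved in.
√(4πDt) = √(4π × 1.01 × 139) = 42.00 m, so C_max = 6.20/(0.37 × 272 × 42.00) = 0.00147 kg/m³.

0.00147 kg/m³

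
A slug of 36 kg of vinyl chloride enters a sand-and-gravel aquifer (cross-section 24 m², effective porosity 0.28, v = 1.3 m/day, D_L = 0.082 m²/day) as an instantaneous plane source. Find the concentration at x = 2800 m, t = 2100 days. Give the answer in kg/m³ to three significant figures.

9.37e-05 kg/m³

For an instantaneous plane source, C(x,t) = M/(n_e·A·√(4πDt)) · exp(−(x−vt)²/(4Dt)), with n_e·A the pore (flow) area.
Plume center vt = 1.3 × 2100 = 2730 m, so the well at 2800 m is 70 m downgradient of the peak.
√(4πDt) = 46.52 m, giving peak height M/(n_e·A·√(4πDt)) = 36/(0.28 × 24 × 46.52) = 0.1152 kg/m³.
(x−vt)²/(4Dt) = (70)²/(4 × 0.082 × 2100) = 7.114; exp(−7.114) = 0.0008136.
C = 0.1152 × 0.0008136 = 9.37e-05 kg/m³.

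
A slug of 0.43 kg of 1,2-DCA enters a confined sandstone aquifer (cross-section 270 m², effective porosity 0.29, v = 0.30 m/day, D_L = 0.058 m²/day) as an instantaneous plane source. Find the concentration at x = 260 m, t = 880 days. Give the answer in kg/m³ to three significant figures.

For an instantaneous plane source, C(x,t) = M/(n_e·A·√(4πDt)) · exp(−(x−vt)²/(4Dt)), with n_e·A the pore (flow) area.
Plume center vt = 0.30 × 880 = 264 m, so the well at 260 m is 4 m upgradient of the peak.
√(4πDt) = 25.33 m, giving peak height M/(n_e·A·√(4πDt)) = 0.43/(0.29 × 270 × 25.33) = 0.0002168 kg/m³.
(x−vt)²/(4Dt) = (-4)²/(4 × 0.058 × 880) = 0.07837; exp(−0.07837) = 0.9246.
C = 0.0002168 × 0.9246 = 0.000200 kg/m³.

0.000200 kg/m³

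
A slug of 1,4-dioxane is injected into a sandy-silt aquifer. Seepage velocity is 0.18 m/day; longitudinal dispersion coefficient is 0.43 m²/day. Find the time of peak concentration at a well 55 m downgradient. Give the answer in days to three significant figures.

293 days

For the 1D instantaneous-source solution, setting ∂C/∂t = 0 at fixed x gives v²t² + 2Dt − x² = 0, so t = (√(D² + v²x²) − D)/v².
√(D² + v²x²) = √(0.43² + 0.18² × 55²) = 9.909; v² = 0.0324.
t = (9.909 − 0.43)/0.0324 = 293 days (vs. the pure-advection estimate x/v = 306 d).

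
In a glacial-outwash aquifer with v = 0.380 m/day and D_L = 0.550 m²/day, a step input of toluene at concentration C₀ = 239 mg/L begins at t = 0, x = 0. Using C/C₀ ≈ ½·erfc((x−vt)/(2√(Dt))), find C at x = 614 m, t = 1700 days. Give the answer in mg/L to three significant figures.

For a continuous step input, C/C₀ ≈ ½·erfc((x−vt)/(2√(Dt))).
vt = 0.380 × 1700 = 646 m and 2√(Dt) = 2√(0.550 × 1700) = 61.16 m.
Argument (x−vt)/(2√(Dt)) = (614 − 646)/61.16 = -0.5232; ½·erfc(-0.5232) = 0.7703.
C = 239 × 0.7703 = 184 mg/L.

184 mg/L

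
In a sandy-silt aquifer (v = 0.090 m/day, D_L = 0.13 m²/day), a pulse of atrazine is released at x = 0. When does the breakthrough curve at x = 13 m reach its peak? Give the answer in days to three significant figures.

129 days

For the 1D instantaneous-source solution, setting ∂C/∂t = 0 at fixed x gives v²t² + 2Dt − x² = 0, so t = (√(D² + v²x²) − D)/v².
√(D² + v²x²) = √(0.13² + 0.090² × 13²) = 1.177; v² = 0.0081.
t = (1.177 − 0.13)/0.0081 = 129 days (vs. the pure-advection estimate x/v = 144 d).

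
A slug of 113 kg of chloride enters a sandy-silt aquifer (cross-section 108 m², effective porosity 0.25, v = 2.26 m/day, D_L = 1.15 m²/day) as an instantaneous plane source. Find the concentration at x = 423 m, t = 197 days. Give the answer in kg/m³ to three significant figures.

0.0455 kg/m³

For an instantaneous plane source, C(x,t) = M/(n_e·A·√(4πDt)) · exp(−(x−vt)²/(4Dt)), with n_e·A the pore (flow) area.
Plume center vt = 2.26 × 197 = 445.22 m, so the well at 423 m is 22.22 m upgradient of the peak.
√(4πDt) = 53.36 m, giving peak height M/(n_e·A·√(4πDt)) = 113/(0.25 × 108 × 53.36) = 0.07843 kg/m³.
(x−vt)²/(4Dt) = (-22.22)²/(4 × 1.15 × 197) = 0.5448; exp(−0.5448) = 0.5800.
C = 0.07843 × 0.5800 = 0.0455 kg/m³.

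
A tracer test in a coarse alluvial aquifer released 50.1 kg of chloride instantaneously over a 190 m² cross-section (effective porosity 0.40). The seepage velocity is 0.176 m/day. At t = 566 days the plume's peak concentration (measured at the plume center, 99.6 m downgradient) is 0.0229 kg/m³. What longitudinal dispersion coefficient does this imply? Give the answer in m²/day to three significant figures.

At the plume center C_max = M/(n_e·A·√(4πDt)), so D = M²/(4πt·(n_e·A·C_max)²).
n_e·A·C_max = 0.40 × 190 × 0.0229 = 1.740 kg/m.
D = 50.1²/(4π × 566 × 1.740²) = 0.117 m²/day.

0.117 m²/day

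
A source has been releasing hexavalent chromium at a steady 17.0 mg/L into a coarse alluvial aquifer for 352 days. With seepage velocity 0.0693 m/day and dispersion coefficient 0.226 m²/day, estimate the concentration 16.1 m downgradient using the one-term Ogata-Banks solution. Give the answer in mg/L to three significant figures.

For a continuous step input, C/C₀ ≈ ½·erfc((x−vt)/(2√(Dt))).
vt = 0.0693 × 352 = 24.3936 m and 2√(Dt) = 2√(0.226 × 352) = 17.84 m.
Argument (x−vt)/(2√(Dt)) = (16.1 − 24.3936)/17.84 = -0.4649; ½·erfc(-0.4649) = 0.7446.
C = 17.0 × 0.7446 = 12.7 mg/L.

12.7 mg/L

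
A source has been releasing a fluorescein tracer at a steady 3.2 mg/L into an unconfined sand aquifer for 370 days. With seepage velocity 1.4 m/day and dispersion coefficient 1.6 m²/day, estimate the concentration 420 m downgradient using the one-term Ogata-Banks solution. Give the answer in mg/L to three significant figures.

3.19 mg/L

For a continuous step input, C/C₀ ≈ ½·erfc((x−vt)/(2√(Dt))).
vt = 1.4 × 370 = 518 m and 2√(Dt) = 2√(1.6 × 370) = 48.66 m.
Argument (x−vt)/(2√(Dt)) = (420 − 518)/48.66 = -2.014; ½·erfc(-2.014) = 0.9978.
C = 3.2 × 0.9978 = 3.19 mg/L.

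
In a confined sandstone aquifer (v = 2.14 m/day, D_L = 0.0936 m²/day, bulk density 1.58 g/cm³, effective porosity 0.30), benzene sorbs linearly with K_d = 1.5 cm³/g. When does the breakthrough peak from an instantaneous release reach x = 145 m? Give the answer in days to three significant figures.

Retardation factor R = 1 + ρ_b·K_d/n = 1 + 1.58 × 1.5/0.30 = 8.900.
Sorption retards both mechanisms: v_R = v/R = 0.2404 m/day, D_R = D/R = 0.01052 m²/day.
Peak time from v_R²t² + 2D_R t − x² = 0: t = (√(D_R² + v_R²x²) − D_R)/v_R².
√(D_R² + v_R²x²) = √(0.01052² + 0.2404² × 145²) = 34.86; v_R² = 0.05779.
t = (34.86 − 0.01052)/0.05779 = 603 days.

603 days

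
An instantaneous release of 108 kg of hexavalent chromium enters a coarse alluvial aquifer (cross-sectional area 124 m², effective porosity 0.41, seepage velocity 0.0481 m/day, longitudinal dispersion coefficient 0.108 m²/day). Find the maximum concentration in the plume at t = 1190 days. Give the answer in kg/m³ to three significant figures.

0.0529 kg/m³

The peak of an instantaneous 1D plume sits at x = vt; there the Gaussian factor is 1 and C_max = M/(n_e·A·√(4πDt)), where n_e·A is the pore area the mass is dissolved in.
√(4πDt) = √(4π × 0.108 × 1190) = 40.19 m, so C_max = 108/(0.41 × 124 × 40.19) = 0.0529 kg/m³.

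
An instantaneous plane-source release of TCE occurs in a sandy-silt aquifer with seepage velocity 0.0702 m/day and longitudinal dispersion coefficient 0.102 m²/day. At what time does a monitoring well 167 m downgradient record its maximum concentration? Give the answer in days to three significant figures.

For the 1D instantaneous-source solution, setting ∂C/∂t = 0 at fixed x gives v²t² + 2Dt − x² = 0, so t = (√(D² + v²x²) − D)/v².
√(D² + v²x²) = √(0.102² + 0.0702² × 167²) = 11.72; v² = 0.00492804.
t = (11.72 − 0.102)/0.00492804 = 2360 days (vs. the pure-advection estimate x/v = 2380 d).

2360 days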